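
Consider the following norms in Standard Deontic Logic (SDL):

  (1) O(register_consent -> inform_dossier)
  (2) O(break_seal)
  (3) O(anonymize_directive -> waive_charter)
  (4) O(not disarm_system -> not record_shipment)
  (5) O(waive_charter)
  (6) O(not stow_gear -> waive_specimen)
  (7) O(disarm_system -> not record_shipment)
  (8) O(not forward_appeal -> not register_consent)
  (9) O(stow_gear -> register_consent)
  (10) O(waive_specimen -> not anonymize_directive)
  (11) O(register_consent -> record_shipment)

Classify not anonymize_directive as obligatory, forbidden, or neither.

Premises 7 and 4 are O(disarm_system -> not record_shipment) and O(not disarm_system -> not record_shipment); every ideal world satisfies disarm_system or not disarm_system, so in either case not record_shipment holds — hence O(not record_shipment).
Premise 11, O(register_consent -> record_shipment), contraposes to O(not record_shipment -> not register_consent); with O(not record_shipment) we get O(not register_consent).
Premise 9 is O(stow_gear -> register_consent); contrapositively O(not register_consent -> not stow_gear). Since O(not register_consent) holds, K gives O(not stow_gear).
Premise 6 is O(not stow_gear -> waive_specimen); since O(not stow_gear), deontic closure gives O(waive_specimen).
With premise 10, O(waive_specimen -> not anonymize_directive), the K-axiom yields O(not anonymize_directive).
Premises 1, 2, 3, 5, 8 do not contribute to this derivation.
Hence not anonymize_directive is obligatory.

Obligatory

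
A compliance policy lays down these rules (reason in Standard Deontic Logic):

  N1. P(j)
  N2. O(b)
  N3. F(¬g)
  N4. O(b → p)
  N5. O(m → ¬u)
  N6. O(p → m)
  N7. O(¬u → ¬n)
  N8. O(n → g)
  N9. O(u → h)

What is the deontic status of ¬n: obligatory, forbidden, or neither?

Obligatory

Premise 2 gives O(b).
From O(b) and premise 4, O(b → p), we obtain O(p).
Applying K to premise 6 (O(p → m)) and O(p) yields O(m).
With premise 5, O(m → ¬u), the K-axiom yields O(¬u).
Applying K to premise 7 (O(¬u → ¬n)) and O(¬u) yields O(¬n).
Premises 1, 3, 8, 9 do not contribute to this derivation.
Hence ¬n is obligatory.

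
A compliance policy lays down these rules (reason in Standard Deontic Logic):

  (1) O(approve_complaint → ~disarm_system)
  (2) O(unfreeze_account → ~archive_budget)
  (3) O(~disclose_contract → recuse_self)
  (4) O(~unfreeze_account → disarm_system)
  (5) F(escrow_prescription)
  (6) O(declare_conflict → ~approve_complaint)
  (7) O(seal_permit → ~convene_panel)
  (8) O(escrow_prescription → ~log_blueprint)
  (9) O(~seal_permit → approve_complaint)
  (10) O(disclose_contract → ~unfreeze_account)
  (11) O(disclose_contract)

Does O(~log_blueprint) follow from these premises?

Premise 8 is O(escrow_prescription → ~log_blueprint), but O(escrow_prescription) is not derivable from the premises, so it does not yield O(~log_blueprint).
No other premise forces O(~log_blueprint). An ideal world satisfying every premise can still have ~log_blueprint false, so O(~log_blueprint) is not derivable.

No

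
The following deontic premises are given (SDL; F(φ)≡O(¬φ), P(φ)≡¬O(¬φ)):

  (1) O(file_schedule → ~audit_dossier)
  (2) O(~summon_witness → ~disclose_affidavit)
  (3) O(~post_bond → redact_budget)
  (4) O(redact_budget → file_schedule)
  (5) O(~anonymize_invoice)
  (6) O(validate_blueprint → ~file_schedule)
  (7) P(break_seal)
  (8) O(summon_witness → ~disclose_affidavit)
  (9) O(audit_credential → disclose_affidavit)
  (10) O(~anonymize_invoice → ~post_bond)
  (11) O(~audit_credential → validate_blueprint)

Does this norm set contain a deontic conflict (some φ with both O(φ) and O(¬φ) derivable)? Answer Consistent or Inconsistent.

By case analysis on summon_witness: premise 8 gives O(summon_witness → ~disclose_affidavit) and premise 2 gives O(~summon_witness → ~disclose_affidavit), so O(~disclose_affidavit) either way.
Premise 9, O(audit_credential → disclose_affidavit), contraposes to O(~disclose_affidavit → ~audit_credential); with O(~disclose_affidavit) we get O(~audit_credential).
Premise 11 is O(~audit_credential → validate_blueprint); since O(~audit_credential), deontic closure gives O(validate_blueprint).
Applying K to premise 6 (O(validate_blueprint → ~file_schedule)) and O(validate_blueprint) yields O(~file_schedule).
Premise 4 is O(redact_budget → file_schedule); contrapositively O(~file_schedule → ~redact_budget). Since O(~file_schedule) holds, K gives O(~redact_budget).
Premise 3 is O(~post_bond → redact_budget); contrapositively O(~redact_budget → post_bond). Since O(~redact_budget) holds, K gives O(post_bond).
Premise 10, O(~anonymize_invoice → ~post_bond), contraposes to O(post_bond → anonymize_invoice); with O(post_bond) we get O(anonymize_invoice).
But premise 5 directly asserts O(~anonymize_invoice).
We now have both O(anonymize_invoice) and O(~anonymize_invoice) — anonymize_invoice is simultaneously obligatory and forbidden, violating the D-axiom.

Inconsistent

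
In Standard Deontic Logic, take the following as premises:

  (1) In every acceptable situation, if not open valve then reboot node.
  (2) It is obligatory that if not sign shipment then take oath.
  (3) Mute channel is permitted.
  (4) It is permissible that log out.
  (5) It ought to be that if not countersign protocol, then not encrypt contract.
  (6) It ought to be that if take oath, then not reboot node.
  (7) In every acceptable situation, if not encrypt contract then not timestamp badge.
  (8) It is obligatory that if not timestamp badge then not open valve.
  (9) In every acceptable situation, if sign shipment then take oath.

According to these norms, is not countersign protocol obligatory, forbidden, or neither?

Forbidden

Premises 2 and 9 are O(¬sign_shipment → take_oath) and O(sign_shipment → take_oath); every ideal world satisfies ¬sign_shipment or sign_shipment, so in either case take_oath holds — hence O(take_oath).
Premise 6 is O(take_oath → ¬reboot_node); since O(take_oath), deontic closure gives O(¬reboot_node).
Premise 1, O(¬open_valve → reboot_node), contraposes to O(¬reboot_node → open_valve); with O(¬reboot_node) we get O(open_valve).
The contrapositive of premise 8 (O(¬timestamp_badge → ¬open_valve)) is O(open_valve → timestamp_badge), and O(open_valve) is already established, so O(timestamp_badge).
Premise 7 is O(¬encrypt_contract → ¬timestamp_badge); contrapositively O(timestamp_badge → encrypt_contract). Since O(timestamp_badge) holds, K gives O(encrypt_contract).
Premise 5 is O(¬countersign_protocol → ¬encrypt_contract); contrapositively O(encrypt_contract → countersign_protocol). Since O(encrypt_contract) holds, K gives O(countersign_protocol).
Premises 3, 4 do not contribute to this derivation.
Thus O(countersign_protocol), which is F(¬countersign_protocol): ¬countersign_protocol is forbidden.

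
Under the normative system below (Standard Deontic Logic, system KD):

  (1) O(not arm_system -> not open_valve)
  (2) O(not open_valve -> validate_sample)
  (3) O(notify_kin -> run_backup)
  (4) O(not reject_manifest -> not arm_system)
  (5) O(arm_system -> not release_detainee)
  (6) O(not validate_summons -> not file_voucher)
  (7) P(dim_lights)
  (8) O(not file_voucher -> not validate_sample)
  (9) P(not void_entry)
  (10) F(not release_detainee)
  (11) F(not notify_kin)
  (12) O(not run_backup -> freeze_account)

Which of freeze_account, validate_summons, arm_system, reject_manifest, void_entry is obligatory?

Premise 10 is F(not release_detainee), i.e. O(release_detainee).
The contrapositive of premise 5 (O(arm_system -> not release_detainee)) is O(release_detainee -> not arm_system), and O(release_detainee) is already established, so O(not arm_system).
With premise 1, O(not arm_system -> not open_valve), the K-axiom yields O(not open_valve).
Premise 2 is O(not open_valve -> validate_sample); since O(not open_valve), deontic closure gives O(validate_sample).
The contrapositive of premise 8 (O(not file_voucher -> not validate_sample)) is O(validate_sample -> file_voucher), and O(validate_sample) is already established, so O(file_voucher).
The contrapositive of premise 6 (O(not validate_summons -> not file_voucher)) is O(file_voucher -> validate_summons), and O(file_voucher) is already established, so O(validate_summons).
So O(validate_summons) holds — validate_summons is obligatory. None of the other listed options is made obligatory by any chain of premises.

validate_summons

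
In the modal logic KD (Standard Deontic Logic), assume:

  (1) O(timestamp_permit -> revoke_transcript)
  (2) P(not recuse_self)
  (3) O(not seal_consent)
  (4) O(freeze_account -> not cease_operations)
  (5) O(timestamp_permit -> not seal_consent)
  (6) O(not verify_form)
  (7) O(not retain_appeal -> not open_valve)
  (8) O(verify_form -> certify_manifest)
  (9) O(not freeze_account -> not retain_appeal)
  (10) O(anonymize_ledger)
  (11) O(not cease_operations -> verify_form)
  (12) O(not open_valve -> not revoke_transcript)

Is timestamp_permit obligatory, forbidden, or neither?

Forbidden

Premise 6 states O(not verify_form) outright.
The contrapositive of premise 11 (O(not cease_operations -> verify_form)) is O(not verify_form -> cease_operations), and O(not verify_form) is already established, so O(cease_operations).
The contrapositive of premise 4 (O(freeze_account -> not cease_operations)) is O(cease_operations -> not freeze_account), and O(cease_operations) is already established, so O(not freeze_account).
Applying K to premise 9 (O(not freeze_account -> not retain_appeal)) and O(not freeze_account) yields O(not retain_appeal).
From O(not retain_appeal) and premise 7, O(not retain_appeal -> not open_valve), we obtain O(not open_valve).
With premise 12, O(not open_valve -> not revoke_transcript), the K-axiom yields O(not revoke_transcript).
Premise 1 is O(timestamp_permit -> revoke_transcript); contrapositively O(not revoke_transcript -> not timestamp_permit). Since O(not revoke_transcript) holds, K gives O(not timestamp_permit).
Premises 2, 3, 5, 8, 10 do not contribute to this derivation.
Thus O(not timestamp_permit), which is F(timestamp_permit): timestamp_permit is forbidden.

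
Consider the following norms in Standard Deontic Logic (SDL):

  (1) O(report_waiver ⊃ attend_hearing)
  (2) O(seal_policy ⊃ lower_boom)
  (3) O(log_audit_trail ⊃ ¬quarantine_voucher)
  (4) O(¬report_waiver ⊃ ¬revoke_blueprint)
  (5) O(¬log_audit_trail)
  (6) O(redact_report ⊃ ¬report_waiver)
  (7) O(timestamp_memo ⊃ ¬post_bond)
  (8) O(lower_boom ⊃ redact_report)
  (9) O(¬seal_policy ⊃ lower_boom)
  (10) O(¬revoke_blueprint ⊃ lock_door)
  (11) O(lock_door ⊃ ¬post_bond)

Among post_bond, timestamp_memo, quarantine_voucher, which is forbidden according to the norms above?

post_bond

Premises 2 and 9 are O(seal_policy ⊃ lower_boom) and O(¬seal_policy ⊃ lower_boom); every ideal world satisfies seal_policy or ¬seal_policy, so in either case lower_boom holds — hence O(lower_boom).
Applying K to premise 8 (O(lower_boom ⊃ redact_report)) and O(lower_boom) yields O(redact_report).
Premise 6 is O(redact_report ⊃ ¬report_waiver); since O(redact_report), deontic closure gives O(¬report_waiver).
From O(¬report_waiver) and premise 4, O(¬report_waiver ⊃ ¬revoke_blueprint), we obtain O(¬revoke_blueprint).
From O(¬revoke_blueprint) and premise 10, O(¬revoke_blueprint ⊃ lock_door), we obtain O(lock_door).
Premise 11 is O(lock_door ⊃ ¬post_bond); since O(lock_door), deontic closure gives O(¬post_bond).
So O(¬post_bond) holds, i.e. post_bond is forbidden. None of the other listed options is forbidden under the premises.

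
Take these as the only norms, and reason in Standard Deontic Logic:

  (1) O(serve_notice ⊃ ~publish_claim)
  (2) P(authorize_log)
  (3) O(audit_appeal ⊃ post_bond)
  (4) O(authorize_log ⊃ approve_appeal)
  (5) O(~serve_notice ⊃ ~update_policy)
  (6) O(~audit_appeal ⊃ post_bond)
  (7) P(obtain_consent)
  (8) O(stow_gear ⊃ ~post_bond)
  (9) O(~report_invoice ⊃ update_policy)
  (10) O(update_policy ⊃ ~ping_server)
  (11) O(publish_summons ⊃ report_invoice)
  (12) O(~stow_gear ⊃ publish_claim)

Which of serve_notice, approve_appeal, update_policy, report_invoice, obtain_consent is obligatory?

report_invoice

Premises 6 and 3 cover both cases: O(~audit_appeal ⊃ post_bond) and O(audit_appeal ⊃ post_bond). Since ~audit_appeal ∨ audit_appeal is a tautology, O(post_bond) follows.
Premise 8, O(stow_gear ⊃ ~post_bond), contraposes to O(post_bond ⊃ ~stow_gear); with O(post_bond) we get O(~stow_gear).
From O(~stow_gear) and premise 12, O(~stow_gear ⊃ publish_claim), we obtain O(publish_claim).
The contrapositive of premise 1 (O(serve_notice ⊃ ~publish_claim)) is O(publish_claim ⊃ ~serve_notice), and O(publish_claim) is already established, so O(~serve_notice).
Applying K to premise 5 (O(~serve_notice ⊃ ~update_policy)) and O(~serve_notice) yields O(~update_policy).
Premise 9, O(~report_invoice ⊃ update_policy), contraposes to O(~update_policy ⊃ report_invoice); with O(~update_policy) we get O(report_invoice).
So O(report_invoice) holds — report_invoice is obligatory. None of the other listed options is made obligatory by any chain of premises.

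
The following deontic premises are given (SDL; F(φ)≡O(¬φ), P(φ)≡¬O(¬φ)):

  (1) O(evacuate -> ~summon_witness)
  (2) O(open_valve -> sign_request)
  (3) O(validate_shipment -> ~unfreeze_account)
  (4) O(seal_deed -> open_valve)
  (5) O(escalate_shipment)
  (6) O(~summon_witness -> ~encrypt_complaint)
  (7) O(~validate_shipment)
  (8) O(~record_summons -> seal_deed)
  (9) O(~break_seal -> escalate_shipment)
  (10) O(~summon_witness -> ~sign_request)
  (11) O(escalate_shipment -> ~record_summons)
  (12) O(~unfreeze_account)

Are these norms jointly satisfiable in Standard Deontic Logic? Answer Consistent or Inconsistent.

Premise 3 is O(validate_shipment -> ~unfreeze_account); even if O(~unfreeze_account) held, inferring O(validate_shipment) would be affirming the consequent — invalid.
So O(validate_shipment) is not derivable, and the apparent clash with O(~validate_shipment) does not arise.
A world satisfying every obligation exists (e.g. break_seal=false, encrypt_complaint=false, escalate_shipment=true, evacuate=false, open_valve=true, record_summons=false, seal_deed=true, sign_request=true, summon_witness=true, unfreeze_account=false, validate_shipment=false); no atom is both obligatory and forbidden, so the set is consistent.

Consistent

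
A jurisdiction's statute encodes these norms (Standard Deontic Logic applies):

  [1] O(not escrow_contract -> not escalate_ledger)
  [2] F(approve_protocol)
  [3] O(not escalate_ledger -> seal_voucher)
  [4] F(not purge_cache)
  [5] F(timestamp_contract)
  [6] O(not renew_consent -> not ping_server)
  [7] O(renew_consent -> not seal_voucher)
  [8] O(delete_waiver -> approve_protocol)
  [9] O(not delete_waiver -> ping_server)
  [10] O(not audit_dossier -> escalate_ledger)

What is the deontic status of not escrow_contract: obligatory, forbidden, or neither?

F(approve_protocol) at premise 2 means O(not approve_protocol).
Premise 8, O(delete_waiver -> approve_protocol), contraposes to O(not approve_protocol -> not delete_waiver); with O(not approve_protocol) we get O(not delete_waiver).
With premise 9, O(not delete_waiver -> ping_server), the K-axiom yields O(ping_server).
Premise 6, O(not renew_consent -> not ping_server), contraposes to O(ping_server -> renew_consent); with O(ping_server) we get O(renew_consent).
From O(renew_consent) and premise 7, O(renew_consent -> not seal_voucher), we obtain O(not seal_voucher).
Premise 3 is O(not escalate_ledger -> seal_voucher); contrapositively O(not seal_voucher -> escalate_ledger). Since O(not seal_voucher) holds, K gives O(escalate_ledger).
The contrapositive of premise 1 (O(not escrow_contract -> not escalate_ledger)) is O(escalate_ledger -> escrow_contract), and O(escalate_ledger) is already established, so O(escrow_contract).
Premises 4, 5, 10 do not contribute to this derivation.
Thus O(escrow_contract), which is F(not escrow_contract): not escrow_contract is forbidden.

Forbidden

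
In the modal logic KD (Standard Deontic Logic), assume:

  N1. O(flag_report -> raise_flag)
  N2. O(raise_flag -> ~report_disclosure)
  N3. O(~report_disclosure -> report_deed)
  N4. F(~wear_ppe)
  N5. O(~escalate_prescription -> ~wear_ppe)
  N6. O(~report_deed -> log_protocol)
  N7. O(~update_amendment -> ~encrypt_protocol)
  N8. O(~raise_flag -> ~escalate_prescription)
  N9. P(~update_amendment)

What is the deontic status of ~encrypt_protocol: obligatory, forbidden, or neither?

Premise 7 is O(~update_amendment -> ~encrypt_protocol), but O(~update_amendment) is not derivable from the premises (the permission P(~update_amendment) asserts only ~O(update_amendment), not O(~update_amendment)), so it does not yield O(~encrypt_protocol).
No premise or chain of K-axiom applications forces O(~encrypt_protocol), and none forces O(encrypt_protocol). So ~encrypt_protocol is neither obligatory nor forbidden under these norms.

Neither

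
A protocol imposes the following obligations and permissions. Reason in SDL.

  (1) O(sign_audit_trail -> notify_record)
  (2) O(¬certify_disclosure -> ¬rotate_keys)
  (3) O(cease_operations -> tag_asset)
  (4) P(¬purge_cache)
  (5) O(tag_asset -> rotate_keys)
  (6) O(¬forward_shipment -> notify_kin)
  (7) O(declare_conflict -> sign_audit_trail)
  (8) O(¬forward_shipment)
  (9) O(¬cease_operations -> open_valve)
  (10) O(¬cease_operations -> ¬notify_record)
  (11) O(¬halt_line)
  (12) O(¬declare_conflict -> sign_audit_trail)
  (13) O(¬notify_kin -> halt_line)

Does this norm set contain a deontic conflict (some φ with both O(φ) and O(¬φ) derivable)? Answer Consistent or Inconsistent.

Premise 13 is O(¬notify_kin -> halt_line), but O(¬notify_kin) is not derivable from the premises, so it does not yield O(halt_line).
So O(halt_line) is not derivable, and the apparent clash with O(¬halt_line) does not arise.
A world satisfying every obligation exists (e.g. cease_operations=true, certify_disclosure=true, declare_conflict=false, forward_shipment=false, halt_line=false, notify_kin=true, notify_record=true, open_valve=false, purge_cache=false, rotate_keys=true, sign_audit_trail=true, tag_asset=true); no atom is both obligatory and forbidden, so the set is consistent.

Consistent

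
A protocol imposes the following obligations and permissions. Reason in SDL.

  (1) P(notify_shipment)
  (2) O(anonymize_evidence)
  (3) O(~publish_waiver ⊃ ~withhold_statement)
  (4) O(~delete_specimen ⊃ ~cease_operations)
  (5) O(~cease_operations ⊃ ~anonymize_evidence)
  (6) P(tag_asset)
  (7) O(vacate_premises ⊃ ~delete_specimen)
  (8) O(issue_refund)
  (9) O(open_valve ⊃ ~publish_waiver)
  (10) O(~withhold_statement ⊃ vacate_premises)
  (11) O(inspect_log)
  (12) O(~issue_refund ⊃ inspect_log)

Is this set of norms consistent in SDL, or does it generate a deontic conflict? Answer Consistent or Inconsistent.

Consistent

Premise 12 is O(~issue_refund ⊃ inspect_log); even if O(inspect_log) held, inferring O(~issue_refund) would be affirming the consequent — invalid.
So O(~issue_refund) is not derivable, and the apparent clash with O(issue_refund) does not arise.
A world satisfying every obligation exists (e.g. anonymize_evidence=true, cease_operations=true, delete_specimen=true, inspect_log=true, issue_refund=true, notify_shipment=false, open_valve=false, publish_waiver=true, tag_asset=false, vacate_premises=false, withhold_statement=true); no atom is both obligatory and forbidden, so the set is consistent.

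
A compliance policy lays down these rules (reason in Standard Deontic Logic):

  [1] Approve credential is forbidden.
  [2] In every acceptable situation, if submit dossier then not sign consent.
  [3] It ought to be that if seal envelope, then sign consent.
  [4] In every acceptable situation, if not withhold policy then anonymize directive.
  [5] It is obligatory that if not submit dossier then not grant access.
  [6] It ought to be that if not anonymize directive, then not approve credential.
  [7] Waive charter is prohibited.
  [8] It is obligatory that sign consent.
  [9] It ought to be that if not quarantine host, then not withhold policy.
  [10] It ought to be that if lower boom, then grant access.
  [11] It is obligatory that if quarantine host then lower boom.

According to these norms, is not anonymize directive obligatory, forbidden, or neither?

Premise 8 states O(sign_consent) outright.
The contrapositive of premise 2 (O(submit_dossier → ¬sign_consent)) is O(sign_consent → ¬submit_dossier), and O(sign_consent) is already established, so O(¬submit_dossier).
With premise 5, O(¬submit_dossier → ¬grant_access), the K-axiom yields O(¬grant_access).
Premise 10 is O(lower_boom → grant_access); contrapositively O(¬grant_access → ¬lower_boom). Since O(¬grant_access) holds, K gives O(¬lower_boom).
The contrapositive of premise 11 (O(quarantine_host → lower_boom)) is O(¬lower_boom → ¬quarantine_host), and O(¬lower_boom) is already established, so O(¬quarantine_host).
From O(¬quarantine_host) and premise 9, O(¬quarantine_host → ¬withhold_policy), we obtain O(¬withhold_policy).
From O(¬withhold_policy) and premise 4, O(¬withhold_policy → anonymize_directive), we obtain O(anonymize_directive).
Premises 1, 3, 6, 7 do not contribute to this derivation.
Thus O(anonymize_directive), which is F(¬anonymize_directive): ¬anonymize_directive is forbidden.

Forbidden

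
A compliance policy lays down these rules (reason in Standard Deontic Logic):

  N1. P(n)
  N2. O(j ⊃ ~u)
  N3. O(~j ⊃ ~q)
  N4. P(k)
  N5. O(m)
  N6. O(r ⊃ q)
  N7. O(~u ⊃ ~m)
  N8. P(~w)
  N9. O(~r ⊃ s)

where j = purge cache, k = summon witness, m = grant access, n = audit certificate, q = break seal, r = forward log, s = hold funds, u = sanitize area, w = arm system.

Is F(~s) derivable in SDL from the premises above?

From premise 5 we have O(m).
Premise 7, O(~u ⊃ ~m), contraposes to O(m ⊃ u); with O(m) we get O(u).
The contrapositive of premise 2 (O(j ⊃ ~u)) is O(u ⊃ ~j), and O(u) is already established, so O(~j).
Premise 3 is O(~j ⊃ ~q); since O(~j), deontic closure gives O(~q).
Premise 6, O(r ⊃ q), contraposes to O(~q ⊃ ~r); with O(~q) we get O(~r).
With premise 9, O(~r ⊃ s), the K-axiom yields O(s).
Premises 1, 4, 8 do not contribute to this derivation.
So O(s) holds, i.e. F(~s). The claim follows.

Yes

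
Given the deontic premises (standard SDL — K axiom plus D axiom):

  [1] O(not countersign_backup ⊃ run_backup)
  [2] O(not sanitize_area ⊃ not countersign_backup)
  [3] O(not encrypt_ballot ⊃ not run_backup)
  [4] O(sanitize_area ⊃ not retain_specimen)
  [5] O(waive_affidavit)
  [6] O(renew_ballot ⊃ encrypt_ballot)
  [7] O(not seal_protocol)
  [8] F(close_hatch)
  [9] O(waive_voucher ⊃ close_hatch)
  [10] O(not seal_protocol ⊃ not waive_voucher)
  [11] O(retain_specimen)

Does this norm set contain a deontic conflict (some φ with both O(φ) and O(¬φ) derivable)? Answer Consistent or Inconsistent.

Consistent

Premise 9 is O(waive_voucher ⊃ close_hatch), but O(waive_voucher) is not derivable from the premises, so it does not yield O(close_hatch).
So O(close_hatch) is not derivable, and the apparent clash with O(not close_hatch) does not arise.
A world satisfying every obligation exists (e.g. close_hatch=false, countersign_backup=false, encrypt_ballot=true, renew_ballot=false, retain_specimen=true, run_backup=true, sanitize_area=false, seal_protocol=false, waive_affidavit=true, waive_voucher=false); no atom is both obligatory and forbidden, so the set is consistent.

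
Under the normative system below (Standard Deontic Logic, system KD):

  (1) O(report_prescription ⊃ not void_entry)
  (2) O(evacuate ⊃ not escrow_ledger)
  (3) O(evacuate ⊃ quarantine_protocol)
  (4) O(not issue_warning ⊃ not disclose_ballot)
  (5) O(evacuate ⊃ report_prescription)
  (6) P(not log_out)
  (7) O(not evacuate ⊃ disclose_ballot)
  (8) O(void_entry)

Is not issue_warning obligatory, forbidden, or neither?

Premise 8 gives O(void_entry).
The contrapositive of premise 1 (O(report_prescription ⊃ not void_entry)) is O(void_entry ⊃ not report_prescription), and O(void_entry) is already established, so O(not report_prescription).
Premise 5 is O(evacuate ⊃ report_prescription); contrapositively O(not report_prescription ⊃ not evacuate). Since O(not report_prescription) holds, K gives O(not evacuate).
Premise 7 is O(not evacuate ⊃ disclose_ballot); since O(not evacuate), deontic closure gives O(disclose_ballot).
Premise 4, O(not issue_warning ⊃ not disclose_ballot), contraposes to O(disclose_ballot ⊃ issue_warning); with O(disclose_ballot) we get O(issue_warning).
Premises 2, 3, 6 do not contribute to this derivation.
Thus O(issue_warning), which is F(not issue_warning): not issue_warning is forbidden.

Forbidden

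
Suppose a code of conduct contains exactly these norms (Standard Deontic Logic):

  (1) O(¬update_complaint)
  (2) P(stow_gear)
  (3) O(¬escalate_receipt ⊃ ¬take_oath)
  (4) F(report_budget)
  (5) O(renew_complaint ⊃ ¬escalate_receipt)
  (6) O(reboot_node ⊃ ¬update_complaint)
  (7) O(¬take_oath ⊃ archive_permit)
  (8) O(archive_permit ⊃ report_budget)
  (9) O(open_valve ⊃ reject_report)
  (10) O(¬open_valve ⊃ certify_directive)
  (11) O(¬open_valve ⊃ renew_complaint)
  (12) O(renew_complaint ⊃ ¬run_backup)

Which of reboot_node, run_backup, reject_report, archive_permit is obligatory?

reject_report

Premise 4 is F(report_budget), i.e. O(¬report_budget).
Premise 8 is O(archive_permit ⊃ report_budget); contrapositively O(¬report_budget ⊃ ¬archive_permit). Since O(¬report_budget) holds, K gives O(¬archive_permit).
The contrapositive of premise 7 (O(¬take_oath ⊃ archive_permit)) is O(¬archive_permit ⊃ take_oath), and O(¬archive_permit) is already established, so O(take_oath).
Premise 3, O(¬escalate_receipt ⊃ ¬take_oath), contraposes to O(take_oath ⊃ escalate_receipt); with O(take_oath) we get O(escalate_receipt).
Premise 5 is O(renew_complaint ⊃ ¬escalate_receipt); contrapositively O(escalate_receipt ⊃ ¬renew_complaint). Since O(escalate_receipt) holds, K gives O(¬renew_complaint).
The contrapositive of premise 11 (O(¬open_valve ⊃ renew_complaint)) is O(¬renew_complaint ⊃ open_valve), and O(¬renew_complaint) is already established, so O(open_valve).
With premise 9, O(open_valve ⊃ reject_report), the K-axiom yields O(reject_report).
So O(reject_report) holds — reject_report is obligatory. None of the other listed options is made obligatory by any chain of premises.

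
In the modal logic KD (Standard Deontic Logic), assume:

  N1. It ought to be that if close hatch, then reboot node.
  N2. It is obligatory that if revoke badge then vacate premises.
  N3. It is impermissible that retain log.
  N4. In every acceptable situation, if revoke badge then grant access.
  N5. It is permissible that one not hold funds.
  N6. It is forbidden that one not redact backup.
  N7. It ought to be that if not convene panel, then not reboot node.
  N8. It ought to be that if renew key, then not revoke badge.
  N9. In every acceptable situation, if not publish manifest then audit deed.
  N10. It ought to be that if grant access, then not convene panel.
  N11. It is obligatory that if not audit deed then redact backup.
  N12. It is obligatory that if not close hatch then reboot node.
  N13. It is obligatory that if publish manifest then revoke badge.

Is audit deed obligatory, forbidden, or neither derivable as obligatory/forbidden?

By case analysis on close_hatch: premise 1 gives O(close_hatch → reboot_node) and premise 12 gives O(¬close_hatch → reboot_node), so O(reboot_node) either way.
The contrapositive of premise 7 (O(¬convene_panel → ¬reboot_node)) is O(reboot_node → convene_panel), and O(reboot_node) is already established, so O(convene_panel).
Premise 10, O(grant_access → ¬convene_panel), contraposes to O(convene_panel → ¬grant_access); with O(convene_panel) we get O(¬grant_access).
The contrapositive of premise 4 (O(revoke_badge → grant_access)) is O(¬grant_access → ¬revoke_badge), and O(¬grant_access) is already established, so O(¬revoke_badge).
Premise 13 is O(publish_manifest → revoke_badge); contrapositively O(¬revoke_badge → ¬publish_manifest). Since O(¬revoke_badge) holds, K gives O(¬publish_manifest).
Premise 9 is O(¬publish_manifest → audit_deed); since O(¬publish_manifest), deontic closure gives O(audit_deed).
Premises 2, 3, 5, 6, 8, 11 do not contribute to this derivation.
Hence audit_deed is obligatory.

Obligatory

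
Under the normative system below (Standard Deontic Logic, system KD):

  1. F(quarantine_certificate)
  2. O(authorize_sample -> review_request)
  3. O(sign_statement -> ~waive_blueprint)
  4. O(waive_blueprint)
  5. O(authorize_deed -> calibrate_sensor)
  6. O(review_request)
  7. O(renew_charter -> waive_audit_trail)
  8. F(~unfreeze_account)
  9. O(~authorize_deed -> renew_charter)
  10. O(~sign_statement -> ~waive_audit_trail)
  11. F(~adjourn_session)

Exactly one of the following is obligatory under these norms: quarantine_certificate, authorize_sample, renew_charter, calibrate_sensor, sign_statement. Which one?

calibrate_sensor

From premise 4 we have O(waive_blueprint).
Premise 3 is O(sign_statement -> ~waive_blueprint); contrapositively O(waive_blueprint -> ~sign_statement). Since O(waive_blueprint) holds, K gives O(~sign_statement).
From O(~sign_statement) and premise 10, O(~sign_statement -> ~waive_audit_trail), we obtain O(~waive_audit_trail).
Premise 7, O(renew_charter -> waive_audit_trail), contraposes to O(~waive_audit_trail -> ~renew_charter); with O(~waive_audit_trail) we get O(~renew_charter).
The contrapositive of premise 9 (O(~authorize_deed -> renew_charter)) is O(~renew_charter -> authorize_deed), and O(~renew_charter) is already established, so O(authorize_deed).
With premise 5, O(authorize_deed -> calibrate_sensor), the K-axiom yields O(calibrate_sensor).
So O(calibrate_sensor) holds — calibrate_sensor is obligatory. None of the other listed options is made obligatory by any chain of premises.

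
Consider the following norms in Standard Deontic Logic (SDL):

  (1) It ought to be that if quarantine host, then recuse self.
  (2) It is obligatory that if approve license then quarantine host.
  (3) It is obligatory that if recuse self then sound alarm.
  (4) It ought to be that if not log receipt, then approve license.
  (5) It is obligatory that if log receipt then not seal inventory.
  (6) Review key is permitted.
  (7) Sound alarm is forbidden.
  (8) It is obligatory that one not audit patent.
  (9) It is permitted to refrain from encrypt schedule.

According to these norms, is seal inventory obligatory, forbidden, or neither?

Premise 7 is F(sound_alarm), i.e. O(¬sound_alarm).
Premise 3, O(recuse_self → sound_alarm), contraposes to O(¬sound_alarm → ¬recuse_self); with O(¬sound_alarm) we get O(¬recuse_self).
Premise 1 is O(quarantine_host → recuse_self); contrapositively O(¬recuse_self → ¬quarantine_host). Since O(¬recuse_self) holds, K gives O(¬quarantine_host).
Premise 2, O(approve_license → quarantine_host), contraposes to O(¬quarantine_host → ¬approve_license); with O(¬quarantine_host) we get O(¬approve_license).
Premise 4, O(¬log_receipt → approve_license), contraposes to O(¬approve_license → log_receipt); with O(¬approve_license) we get O(log_receipt).
Applying K to premise 5 (O(log_receipt → ¬seal_inventory)) and O(log_receipt) yields O(¬seal_inventory).
Premises 6, 8, 9 do not contribute to this derivation.
Thus O(¬seal_inventory), which is F(seal_inventory): seal_inventory is forbidden.

Forbidden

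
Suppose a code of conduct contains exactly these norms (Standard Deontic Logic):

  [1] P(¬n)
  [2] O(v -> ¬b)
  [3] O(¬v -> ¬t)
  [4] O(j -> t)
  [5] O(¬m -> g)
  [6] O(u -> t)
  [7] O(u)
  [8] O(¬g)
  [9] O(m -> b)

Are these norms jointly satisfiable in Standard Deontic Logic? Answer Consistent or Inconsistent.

Premise 7 states O(u) outright.
Applying K to premise 6 (O(u -> t)) and O(u) yields O(t).
The contrapositive of premise 3 (O(¬v -> ¬t)) is O(t -> v), and O(t) is already established, so O(v).
Premise 2 is O(v -> ¬b); since O(v), deontic closure gives O(¬b).
Premise 9, O(m -> b), contraposes to O(¬b -> ¬m); with O(¬b) we get O(¬m).
From O(¬m) and premise 5, O(¬m -> g), we obtain O(g).
However, premise 8 gives O(¬g).
We now have both O(g) and O(¬g) — g is simultaneously obligatory and forbidden, violating the D-axiom.

Inconsistent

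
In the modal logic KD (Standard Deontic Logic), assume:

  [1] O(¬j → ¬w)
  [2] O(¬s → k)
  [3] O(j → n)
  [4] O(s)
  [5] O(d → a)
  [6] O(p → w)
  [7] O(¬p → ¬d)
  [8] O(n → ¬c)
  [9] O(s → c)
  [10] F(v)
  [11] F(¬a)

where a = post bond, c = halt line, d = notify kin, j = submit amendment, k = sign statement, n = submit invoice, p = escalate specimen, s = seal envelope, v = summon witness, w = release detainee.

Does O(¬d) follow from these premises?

Yes

Premise 4 gives O(s).
From O(s) and premise 9, O(s → c), we obtain O(c).
The contrapositive of premise 8 (O(n → ¬c)) is O(c → ¬n), and O(c) is already established, so O(¬n).
Premise 3 is O(j → n); contrapositively O(¬n → ¬j). Since O(¬n) holds, K gives O(¬j).
Premise 1 is O(¬j → ¬w); since O(¬j), deontic closure gives O(¬w).
The contrapositive of premise 6 (O(p → w)) is O(¬w → ¬p), and O(¬w) is already established, so O(¬p).
With premise 7, O(¬p → ¬d), the K-axiom yields O(¬d).
Premises 2, 5, 10, 11 do not contribute to this derivation.
So O(¬d) follows.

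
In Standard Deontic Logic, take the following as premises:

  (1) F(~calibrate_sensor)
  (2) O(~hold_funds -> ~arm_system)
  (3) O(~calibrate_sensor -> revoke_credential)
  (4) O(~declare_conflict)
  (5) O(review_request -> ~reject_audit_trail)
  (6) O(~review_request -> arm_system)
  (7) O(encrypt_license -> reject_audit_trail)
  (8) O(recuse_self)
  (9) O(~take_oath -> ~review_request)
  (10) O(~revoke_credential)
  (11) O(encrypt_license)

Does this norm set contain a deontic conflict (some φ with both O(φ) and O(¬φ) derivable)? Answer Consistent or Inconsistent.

Consistent

Premise 3 is O(~calibrate_sensor -> revoke_credential), but O(~calibrate_sensor) is not derivable from the premises, so it does not yield O(revoke_credential).
So O(revoke_credential) is not derivable, and the apparent clash with O(~revoke_credential) does not arise.
A world satisfying every obligation exists (e.g. arm_system=true, calibrate_sensor=true, declare_conflict=false, encrypt_license=true, hold_funds=true, recuse_self=true, reject_audit_trail=true, review_request=false, revoke_credential=false, take_oath=false); no atom is both obligatory and forbidden, so the set is consistent.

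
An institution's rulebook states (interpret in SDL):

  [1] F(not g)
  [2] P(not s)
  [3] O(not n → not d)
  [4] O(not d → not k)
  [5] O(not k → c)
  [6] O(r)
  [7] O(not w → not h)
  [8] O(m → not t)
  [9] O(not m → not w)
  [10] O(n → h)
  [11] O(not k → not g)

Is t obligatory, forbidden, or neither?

F(not g) at premise 1 means O(g).
Premise 11 is O(not k → not g); contrapositively O(g → k). Since O(g) holds, K gives O(k).
Premise 4 is O(not d → not k); contrapositively O(k → d). Since O(k) holds, K gives O(d).
The contrapositive of premise 3 (O(not n → not d)) is O(d → n), and O(d) is already established, so O(n).
Applying K to premise 10 (O(n → h)) and O(n) yields O(h).
Premise 7, O(not w → not h), contraposes to O(h → w); with O(h) we get O(w).
The contrapositive of premise 9 (O(not m → not w)) is O(w → m), and O(w) is already established, so O(m).
With premise 8, O(m → not t), the K-axiom yields O(not t).
Premises 2, 5, 6 do not contribute to this derivation.
Thus O(not t), which is F(t): t is forbidden.

Forbidden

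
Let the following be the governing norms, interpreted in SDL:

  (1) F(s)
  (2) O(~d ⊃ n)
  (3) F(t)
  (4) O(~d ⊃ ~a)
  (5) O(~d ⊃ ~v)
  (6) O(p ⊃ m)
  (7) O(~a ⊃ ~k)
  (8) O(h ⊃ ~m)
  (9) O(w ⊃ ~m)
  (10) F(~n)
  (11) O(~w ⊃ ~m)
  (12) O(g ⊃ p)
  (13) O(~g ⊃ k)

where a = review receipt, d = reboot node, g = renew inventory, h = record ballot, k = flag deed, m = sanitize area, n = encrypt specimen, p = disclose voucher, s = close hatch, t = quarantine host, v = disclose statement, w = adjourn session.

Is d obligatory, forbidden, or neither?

By case analysis on w: premise 9 gives O(w ⊃ ~m) and premise 11 gives O(~w ⊃ ~m), so O(~m) either way.
Premise 6, O(p ⊃ m), contraposes to O(~m ⊃ ~p); with O(~m) we get O(~p).
Premise 12, O(g ⊃ p), contraposes to O(~p ⊃ ~g); with O(~p) we get O(~g).
From O(~g) and premise 13, O(~g ⊃ k), we obtain O(k).
Premise 7 is O(~a ⊃ ~k); contrapositively O(k ⊃ a). Since O(k) holds, K gives O(a).
Premise 4, O(~d ⊃ ~a), contraposes to O(a ⊃ d); with O(a) we get O(d).
Premises 1, 2, 3, 5, 8, 10 do not contribute to this derivation.
Hence d is obligatory.

Obligatory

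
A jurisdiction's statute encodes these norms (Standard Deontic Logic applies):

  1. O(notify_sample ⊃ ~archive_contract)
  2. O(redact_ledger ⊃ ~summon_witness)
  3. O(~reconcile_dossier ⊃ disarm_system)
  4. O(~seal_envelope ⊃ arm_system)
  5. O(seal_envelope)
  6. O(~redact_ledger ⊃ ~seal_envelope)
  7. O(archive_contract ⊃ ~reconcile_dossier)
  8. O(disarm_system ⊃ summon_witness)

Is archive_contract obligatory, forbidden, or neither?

Premise 5 gives O(seal_envelope).
The contrapositive of premise 6 (O(~redact_ledger ⊃ ~seal_envelope)) is O(seal_envelope ⊃ redact_ledger), and O(seal_envelope) is already established, so O(redact_ledger).
Premise 2 is O(redact_ledger ⊃ ~summon_witness); since O(redact_ledger), deontic closure gives O(~summon_witness).
Premise 8, O(disarm_system ⊃ summon_witness), contraposes to O(~summon_witness ⊃ ~disarm_system); with O(~summon_witness) we get O(~disarm_system).
Premise 3 is O(~reconcile_dossier ⊃ disarm_system); contrapositively O(~disarm_system ⊃ reconcile_dossier). Since O(~disarm_system) holds, K gives O(reconcile_dossier).
Premise 7 is O(archive_contract ⊃ ~reconcile_dossier); contrapositively O(reconcile_dossier ⊃ ~archive_contract). Since O(reconcile_dossier) holds, K gives O(~archive_contract).
Premises 1, 4 do not contribute to this derivation.
Thus O(~archive_contract), which is F(archive_contract): archive_contract is forbidden.

Forbidden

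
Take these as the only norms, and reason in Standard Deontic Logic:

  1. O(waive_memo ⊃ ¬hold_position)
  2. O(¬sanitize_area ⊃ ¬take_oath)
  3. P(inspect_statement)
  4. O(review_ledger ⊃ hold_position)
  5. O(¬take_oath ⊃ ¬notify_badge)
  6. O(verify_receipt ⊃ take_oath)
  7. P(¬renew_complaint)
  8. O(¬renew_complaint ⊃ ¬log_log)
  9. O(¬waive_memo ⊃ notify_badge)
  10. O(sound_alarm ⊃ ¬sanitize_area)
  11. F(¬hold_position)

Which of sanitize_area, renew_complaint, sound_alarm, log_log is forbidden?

sound_alarm

Premise 11, F(¬hold_position), is equivalent to O(hold_position).
Premise 1, O(waive_memo ⊃ ¬hold_position), contraposes to O(hold_position ⊃ ¬waive_memo); with O(hold_position) we get O(¬waive_memo).
Applying K to premise 9 (O(¬waive_memo ⊃ notify_badge)) and O(¬waive_memo) yields O(notify_badge).
Premise 5, O(¬take_oath ⊃ ¬notify_badge), contraposes to O(notify_badge ⊃ take_oath); with O(notify_badge) we get O(take_oath).
Premise 2, O(¬sanitize_area ⊃ ¬take_oath), contraposes to O(take_oath ⊃ sanitize_area); with O(take_oath) we get O(sanitize_area).
The contrapositive of premise 10 (O(sound_alarm ⊃ ¬sanitize_area)) is O(sanitize_area ⊃ ¬sound_alarm), and O(sanitize_area) is already established, so O(¬sound_alarm).
So O(¬sound_alarm) holds, i.e. sound_alarm is forbidden. None of the other listed options is forbidden under the premises.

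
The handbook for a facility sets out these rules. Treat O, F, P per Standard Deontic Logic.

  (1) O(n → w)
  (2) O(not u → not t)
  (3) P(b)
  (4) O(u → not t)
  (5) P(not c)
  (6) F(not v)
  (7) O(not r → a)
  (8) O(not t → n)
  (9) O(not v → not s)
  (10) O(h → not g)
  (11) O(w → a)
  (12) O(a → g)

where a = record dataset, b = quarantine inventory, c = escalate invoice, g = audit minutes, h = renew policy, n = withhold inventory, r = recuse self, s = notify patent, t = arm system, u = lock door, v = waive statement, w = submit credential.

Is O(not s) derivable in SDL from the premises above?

Premise 9 is O(not v → not s), but O(not v) is not derivable from the premises, so it does not yield O(not s).
No other premise forces O(not s). An ideal world satisfying every premise can still have not s false, so O(not s) is not derivable.

No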